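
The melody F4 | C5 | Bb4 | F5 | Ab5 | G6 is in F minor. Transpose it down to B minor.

F minor to B minor down is a diminished fifth, so every note moves down by that interval.
F4 gives B3
C5 gives F#4
Bb4 gives E4
F5 gives B4
Ab5 gives D5
G6 gives C#6

B3 F#4 E4 B4 D5 C#6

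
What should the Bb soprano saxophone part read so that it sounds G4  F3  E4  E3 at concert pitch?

Written C4 sounds as Bb3 on the Bb soprano saxophone, so concert pitches are written a major second up.
G4 -> A4
F3 -> G3
E4 -> F#4
E3 -> F#3

A4 G3 F#4 F#3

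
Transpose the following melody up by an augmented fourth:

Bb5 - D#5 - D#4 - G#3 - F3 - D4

Bb5 → E6
D#5 → G##5
D#4 → G##4
G#3 → C##4
F3 → B3
D4 → G#4

E6 G##5 G##4 C##4 B3 G#4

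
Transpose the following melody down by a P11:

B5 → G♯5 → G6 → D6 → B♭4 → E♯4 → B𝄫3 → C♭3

B5 -> F#4
G#5 -> D#4
G6 -> D5
D6 -> A4
Bb4 -> F3
E#4 -> B#2
Bbb3 -> Fb2
Cb3 -> Gb1

F#4 D#4 D5 A4 F3 B#2 Fb2 Gb1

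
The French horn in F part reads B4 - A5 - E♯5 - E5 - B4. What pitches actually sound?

Written C4 on the French horn in F sounds as F3, a perfect fifth lower; apply that shift to every note.
B4 to E4
A5 to D5
E#5 to A#4
E5 to A4
B4 to E4

E4 D5 A#4 A4 E4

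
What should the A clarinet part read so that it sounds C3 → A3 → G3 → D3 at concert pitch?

The A clarinet sounds a minor third below written, so the written part must be a minor third above concert — transpose each note up.
C3 gives Eb3
A3 gives C4
G3 gives Bb3
D3 gives F3

Eb3 C4 Bb3 F3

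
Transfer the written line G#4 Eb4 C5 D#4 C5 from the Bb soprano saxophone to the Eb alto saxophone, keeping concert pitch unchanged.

D#5 Bb4 G5 A#4 G5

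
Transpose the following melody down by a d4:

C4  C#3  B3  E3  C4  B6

A diminished fourth down from C4 gives G#3.
C#3 down a diminished fourth is G##2.
A diminished fourth down from B3 gives F##3.
E3: a fourth down reaches B, and 4 semitones makes it B#2.
C4: a fourth down reaches G, and 4 semitones makes it G#3.
B6: a fourth down reaches F, and 4 semitones makes it F##6.

G#3 G##2 F##3 B#2 G#3 F##6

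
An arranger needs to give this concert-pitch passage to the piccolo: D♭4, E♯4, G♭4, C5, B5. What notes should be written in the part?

Written C4 sounds as C5 on the piccolo, so concert pitches are written a perfect octave down.
Db4 → Db3
E#4 → E#3
Gb4 → Gb3
C5 → C4
B5 → B4

Db3 E#3 Gb3 C4 B4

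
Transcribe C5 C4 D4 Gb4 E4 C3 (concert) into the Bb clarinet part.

D5 D4 E4 Ab4 F#4 D3

Written C4 sounds as Bb3 on the Bb clarinet, so concert pitches are written a major second up.
C5 -> D5
C4 -> D4
D4 -> E4
Gb4 -> Ab4
E4 -> F#4
C3 -> D3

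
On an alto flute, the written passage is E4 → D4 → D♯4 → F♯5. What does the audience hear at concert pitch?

Written C4 on the alto flute sounds as G3, a perfect fourth lower; apply that shift to every note.
E4 becomes B3
D4 becomes A3
D#4 becomes A#3
F#5 becomes C#5

B3 A3 A#3 C#5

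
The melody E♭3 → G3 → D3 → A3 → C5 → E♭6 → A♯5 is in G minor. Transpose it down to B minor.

G2 B2 F#2 C#3 E4 G5 C##5

From G down to B is a minor sixth; apply that to each pitch.
Eb3 to G2
G3 to B2
D3 to F#2
A3 to C#3
C5 to E4
Eb6 to G5
A#5 to C##5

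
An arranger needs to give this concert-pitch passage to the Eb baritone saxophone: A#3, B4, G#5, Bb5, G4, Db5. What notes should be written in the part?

F##5 G#6 E#7 G7 E6 Bb6

Written C4 sounds as Eb2 on the Eb baritone saxophone, so concert pitches are written a major thirteenth up.
A#3 gives F##5
B4 gives G#6
G#5 gives E#7
Bb5 gives G7
G4 gives E6
Db5 gives Bb6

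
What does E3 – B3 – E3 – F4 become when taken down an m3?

C#3 G#3 C#3 D4

E3 → C#3
B3 → G#3
E3 → C#3
F4 → D4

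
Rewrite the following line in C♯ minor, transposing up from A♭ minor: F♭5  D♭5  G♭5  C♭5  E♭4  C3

From A♭ up to C♯ is an augmented third; apply that to each pitch.
Fb5 to A5
Db5 to F#5
Gb5 to B5
Cb5 to E5
Eb4 to G#4
C3 to E#3

A5 F#5 B5 E5 G#4 E#3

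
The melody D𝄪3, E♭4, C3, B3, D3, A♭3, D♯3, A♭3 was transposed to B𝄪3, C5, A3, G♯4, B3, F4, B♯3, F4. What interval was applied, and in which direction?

Take the first pair: D##3 → B##3. D to B spans 6 letter names, so the interval is some kind of sixth.
D##3 to B##3 is 9 semitones, which makes it a major sixth; the second version is higher, so the direction is up.
Checking another pair — Ab3 → F4 — gives the same interval.

up a major sixth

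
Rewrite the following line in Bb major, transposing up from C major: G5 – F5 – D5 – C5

F6 Eb6 C6 Bb5

From C up to Bb is a minor seventh; apply that to each pitch.
G5 → F6
F5 → Eb6
D5 → C6
C5 → Bb5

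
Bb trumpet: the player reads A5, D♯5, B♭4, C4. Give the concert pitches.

G5 C#5 Ab4 Bb3

Written C4 on the Bb trumpet sounds as Bb3, a major second lower; apply that shift to every note.
A5 -> G5
D#5 -> C#5
Bb4 -> Ab4
C4 -> Bb3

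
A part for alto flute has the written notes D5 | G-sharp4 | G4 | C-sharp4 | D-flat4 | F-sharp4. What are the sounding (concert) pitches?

A4 D#4 D4 G#3 Ab3 C#4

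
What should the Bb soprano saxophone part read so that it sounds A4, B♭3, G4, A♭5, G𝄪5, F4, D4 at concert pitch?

The Bb soprano saxophone sounds a major second below written, so the written part must be a major second above concert — transpose each note up.
A4 to B4
Bb3 to C4
G4 to A4
Ab5 to Bb5
G##5 to A##5
F4 to G4
D4 to E4

B4 C4 A4 Bb5 A##5 G4 E4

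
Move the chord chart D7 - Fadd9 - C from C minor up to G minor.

A7 Cadd9 G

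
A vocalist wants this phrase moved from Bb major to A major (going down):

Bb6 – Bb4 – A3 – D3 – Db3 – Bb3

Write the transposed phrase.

A6 A4 G#3 C#3 C3 A3

Bb major to A major down is a minor second, so every note moves down by that interval.
Bb6 → A6
Bb4 → A4
A3 → G#3
D3 → C#3
Db3 → C3
Bb3 → A3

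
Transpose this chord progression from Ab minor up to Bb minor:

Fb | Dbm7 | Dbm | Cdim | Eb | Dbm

Gb Ebm7 Ebm Ddim F Ebm

Ab minor up to Bb minor is a major second; each chord root moves by that interval while the quality stays the same.
Fb: root Fb up a major second → Gb, giving Gb.
Dbm7: root Db up a major second → Eb, giving Ebm7.
Dbm: root Db up a major second → Eb, giving Ebm.
Cdim: root C up a major second → D, giving Ddim.
Eb: root Eb up a major second → F, giving F.
Dbm: root Db up a major second → Eb, giving Ebm.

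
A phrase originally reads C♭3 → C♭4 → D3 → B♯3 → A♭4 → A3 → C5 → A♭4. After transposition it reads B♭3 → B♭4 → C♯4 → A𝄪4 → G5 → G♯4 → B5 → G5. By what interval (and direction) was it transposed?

up a major seventh

Take the first pair: Cb3 → Bb3. C to B spans 7 letter names, so the interval is some kind of seventh.
Cb3 to Bb3 is 11 semitones, which makes it a major seventh; the second version is higher, so the direction is up.
Checking another pair — Ab4 → G5 — gives the same interval.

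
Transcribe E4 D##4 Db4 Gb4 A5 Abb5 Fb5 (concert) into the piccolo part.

The piccolo sounds a perfect octave above written, so the written part must be a perfect octave below concert — transpose each note down.
E4 → E3
D##4 → D##3
Db4 → Db3
Gb4 → Gb3
A5 → A4
Abb5 → Abb4
Fb5 → Fb4

E3 D##3 Db3 Gb3 A4 Abb4 Fb4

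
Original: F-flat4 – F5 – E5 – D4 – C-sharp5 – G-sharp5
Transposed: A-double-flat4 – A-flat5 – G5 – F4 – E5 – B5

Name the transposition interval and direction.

up a minor third

From Fb4 to Abb4 is 3 letter names — a third of some quality.
Fb4 to Abb4 is 3 semitones, which makes it a minor third; the second version is higher, so the direction is up.
Checking another pair — G#5 → B5 — gives the same interval.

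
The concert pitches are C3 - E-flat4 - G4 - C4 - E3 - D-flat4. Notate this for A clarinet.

The A clarinet sounds a minor third below written, so the written part must be a minor third above concert — transpose each note up.
C3 → Eb3
Eb4 → Gb4
G4 → Bb4
C4 → Eb4
E3 → G3
Db4 → Fb4

Eb3 Gb4 Bb4 Eb4 G3 Fb4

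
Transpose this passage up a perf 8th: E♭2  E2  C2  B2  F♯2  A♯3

Eb2 becomes Eb3
E2 becomes E3
C2 becomes C3
B2 becomes B3
F#2 becomes F#3
A#3 becomes A#4

Eb3 E3 C3 B3 F#3 A#4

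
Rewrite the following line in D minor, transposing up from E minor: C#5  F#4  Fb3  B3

B5 E5 Ebb4 A4

E minor to D minor up is a minor seventh, so every note moves up by that interval.
C#5 -> B5
F#4 -> E5
Fb3 -> Ebb4
B3 -> A4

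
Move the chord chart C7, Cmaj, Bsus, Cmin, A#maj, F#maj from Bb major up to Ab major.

Bb7 Bbmaj Asus Bbmin G#maj Emaj

Bb major up to Ab major is a minor seventh; each chord root moves by that interval while the quality stays the same.
C7: root C up a minor seventh → Bb, giving Bb7.
Cmaj: root C up a minor seventh → Bb, giving Bbmaj.
Bsus: root B up a minor seventh → A, giving Asus.
Cmin: root C up a minor seventh → Bb, giving Bbmin.
A#maj: root A# up a minor seventh → G#, giving G#maj.
F#maj: root F# up a minor seventh → E, giving Emaj.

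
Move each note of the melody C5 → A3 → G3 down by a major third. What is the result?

Ab4 F3 Eb3

C5: a third down reaches A, and 4 semitones makes it Ab4.
A3 down a major third is F3.
G3: a third down reaches E, and 4 semitones makes it Eb3.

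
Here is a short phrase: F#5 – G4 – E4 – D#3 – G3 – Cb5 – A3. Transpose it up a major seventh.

E#6 F#5 D#5 C##4 F#4 Bb5 G#4

F#5 up a major seventh is E#6.
A major seventh up from G4 gives F#5.
E4: a seventh up reaches D, and 11 semitones makes it D#5.
D#3 up a major seventh is C##4.
G3: a seventh up reaches F, and 11 semitones makes it F#4.
A major seventh up from Cb5 gives Bb5.
A major seventh up from A3 gives G#4.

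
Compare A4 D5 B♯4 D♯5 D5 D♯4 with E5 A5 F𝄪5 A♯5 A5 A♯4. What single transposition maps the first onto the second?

From A4 to E5 is 5 letter names — a fifth of some quality.
A4 to E5 is 7 semitones, which makes it a perfect fifth; the second version is higher, so the direction is up.
Checking another pair — D#4 → A#4 — gives the same interval.

up a perfect fifth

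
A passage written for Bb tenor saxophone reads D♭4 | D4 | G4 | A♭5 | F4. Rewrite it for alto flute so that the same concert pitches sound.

First find concert pitch: the Bb tenor saxophone sounds a major ninth below written, so D♭4 D4 G4 A♭5 F4 sounds Cb3 C3 F3 Gb4 Eb3.
Then write for alto flute: it sounds a perfect fourth below written, so the part must be a perfect fourth above concert.
Cb3 → Fb3
C3 → F3
F3 → Bb3
Gb4 → Cb5
Eb3 → Ab3

Fb3 F3 Bb3 Cb5 Ab3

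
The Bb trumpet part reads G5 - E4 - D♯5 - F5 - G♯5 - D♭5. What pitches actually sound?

F5 D4 C#5 Eb5 F#5 Cb5

The Bb trumpet sounds a major second below written, so transpose each written note down a major second.
G5 → F5
E4 → D4
D#5 → C#5
F5 → Eb5
G#5 → F#5
Db5 → Cb5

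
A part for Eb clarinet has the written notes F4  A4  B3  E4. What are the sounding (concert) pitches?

Ab4 C5 D4 G4

The Eb clarinet sounds a minor third above written, so transpose each written note up a minor third.
F4 to Ab4
A4 to C5
B3 to D4
E4 to G4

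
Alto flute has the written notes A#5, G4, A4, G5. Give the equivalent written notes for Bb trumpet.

F##5 E4 F#4 E5

First find concert pitch: the alto flute sounds a perfect fourth below written, so A#5 G4 A4 G5 sounds E#5 D4 E4 D5.
Then write for Bb trumpet: it sounds a major second below written, so the part must be a major second above concert.
E#5 → F##5
D4 → E4
E4 → F#4
D5 → E5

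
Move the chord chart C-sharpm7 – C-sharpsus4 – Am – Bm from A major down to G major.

A major down to G major is a major second; each chord root moves by that interval while the quality stays the same.
C-sharpm7: root C-sharp down a major second → B, giving Bm7.
C-sharpsus4: root C-sharp down a major second → B, giving Bsus4.
Am: root A down a major second → G, giving Gm.
Bm: root B down a major second → A, giving Am.

Bm7 Bsus4 Gm Am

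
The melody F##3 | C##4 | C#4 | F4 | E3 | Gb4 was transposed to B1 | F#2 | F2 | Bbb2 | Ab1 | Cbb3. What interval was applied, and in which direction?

down an augmented twelfth

Take the first pair: F##3 → B1. F to B spans 12 letter names, so the interval is some kind of twelfth.
B1 to F##3 is 20 semitones, which makes it an augmented twelfth; the second version is lower, so the direction is down.
Checking another pair — Gb4 → Cbb3 — gives the same interval.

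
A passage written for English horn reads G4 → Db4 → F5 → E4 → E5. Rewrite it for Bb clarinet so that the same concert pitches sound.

D4 Ab3 C5 B3 B4

First find concert pitch: the English horn sounds a perfect fifth below written, so G4 Db4 F5 E4 E5 sounds C4 Gb3 Bb4 A3 A4.
Then write for Bb clarinet: it sounds a major second below written, so the part must be a major second above concert.
C4 → D4
Gb3 → Ab3
Bb4 → C5
A3 → B3
A4 → B4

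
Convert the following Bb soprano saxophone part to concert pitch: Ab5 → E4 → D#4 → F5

Written C4 on the Bb soprano saxophone sounds as Bb3, a major second lower; apply that shift to every note.
Ab5 gives Gb5
E4 gives D4
D#4 gives C#4
F5 gives Eb5

Gb5 D4 C#4 Eb5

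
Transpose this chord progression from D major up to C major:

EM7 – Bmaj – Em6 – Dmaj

DM7 Amaj Dm6 Cmaj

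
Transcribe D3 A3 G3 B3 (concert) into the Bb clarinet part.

E3 B3 A3 C#4

Written C4 sounds as Bb3 on the Bb clarinet, so concert pitches are written a major second up.
D3 -> E3
A3 -> B3
G3 -> A3
B3 -> C#4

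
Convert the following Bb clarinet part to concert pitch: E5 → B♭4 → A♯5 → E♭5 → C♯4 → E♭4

D5 Ab4 G#5 Db5 B3 Db4

Written C4 on the Bb clarinet sounds as Bb3, a major second lower; apply that shift to every note.
E5 to D5
Bb4 to Ab4
A#5 to G#5
Eb5 to Db5
C#4 to B3
Eb4 to Db4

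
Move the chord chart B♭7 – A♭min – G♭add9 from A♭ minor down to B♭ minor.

C7 Bbmin Abadd9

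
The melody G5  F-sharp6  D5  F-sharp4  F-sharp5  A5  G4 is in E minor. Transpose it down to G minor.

E minor to G minor down is a major sixth, so every note moves down by that interval.
G5 to Bb4
F#6 to A5
D5 to F4
F#4 to A3
F#5 to A4
A5 to C5
G4 to Bb3

Bb4 A5 F4 A3 A4 C5 Bb3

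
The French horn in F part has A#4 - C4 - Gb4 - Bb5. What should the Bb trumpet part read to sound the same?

First find concert pitch: the French horn in F sounds a perfect fifth below written, so A#4 C4 Gb4 Bb5 sounds D#4 F3 Cb4 Eb5.
Then write for Bb trumpet: it sounds a major second below written, so the part must be a major second above concert.
D#4 → E#4
F3 → G3
Cb4 → Db4
Eb5 → F5

E#4 G3 Db4 F5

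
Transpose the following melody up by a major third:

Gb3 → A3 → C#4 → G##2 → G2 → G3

Bb3 C#4 E#4 B##2 B2 B3

Gb3: a third up reaches B, and 4 semitones makes it Bb3.
A3 up a major third is C#4.
A major third up from C#4 gives E#4.
A major third up from G##2 gives B##2.
G2: a third up reaches B, and 4 semitones makes it B2.
A major third up from G3 gives B3.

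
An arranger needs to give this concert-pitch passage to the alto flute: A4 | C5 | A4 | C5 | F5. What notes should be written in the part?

The alto flute sounds a perfect fourth below written, so the written part must be a perfect fourth above concert — transpose each note up.
A4 gives D5
C5 gives F5
A4 gives D5
C5 gives F5
F5 gives Bb5

D5 F5 D5 F5 Bb5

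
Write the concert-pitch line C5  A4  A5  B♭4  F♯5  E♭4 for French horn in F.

Written C4 sounds as F3 on the French horn in F, so concert pitches are written a perfect fifth up.
C5 gives G5
A4 gives E5
A5 gives E6
Bb4 gives F5
F#5 gives C#6
Eb4 gives Bb4

G5 E5 E6 F5 C#6 Bb4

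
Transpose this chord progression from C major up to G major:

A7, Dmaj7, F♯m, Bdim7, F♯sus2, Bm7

E7 Amaj7 C#m F#dim7 C#sus2 F#m7

C major up to G major is a perfect fifth; each chord root moves by that interval while the quality stays the same.
A7: root A up a perfect fifth → E, giving E7.
Dmaj7: root D up a perfect fifth → A, giving Amaj7.
F♯m: root F♯ up a perfect fifth → C#, giving C#m.
Bdim7: root B up a perfect fifth → F#, giving F#dim7.
F♯sus2: root F♯ up a perfect fifth → C#, giving C#sus2.
Bm7: root B up a perfect fifth → F#, giving F#m7.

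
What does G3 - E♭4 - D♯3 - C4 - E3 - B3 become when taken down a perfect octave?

G2 Eb3 D#2 C3 E2 B2

A perfect octave down from G3 gives G2.
Eb4: an octave down reaches E, and 12 semitones makes it Eb3.
D#3 down a perfect octave is D#2.
C4: an octave down reaches C, and 12 semitones makes it C3.
E3: an octave down reaches E, and 12 semitones makes it E2.
B3: an octave down reaches B, and 12 semitones makes it B2.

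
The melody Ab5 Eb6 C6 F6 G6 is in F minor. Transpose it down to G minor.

F minor to G minor down is a minor seventh, so every note moves down by that interval.
Ab5 → Bb4
Eb6 → F5
C6 → D5
F6 → G5
G6 → A5

Bb4 F5 D5 G5 A5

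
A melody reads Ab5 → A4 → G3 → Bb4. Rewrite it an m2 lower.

Ab5 becomes G5
A4 becomes G#4
G3 becomes F#3
Bb4 becomes A4

G5 G#4 F#3 A4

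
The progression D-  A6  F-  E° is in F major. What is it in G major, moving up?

F major up to G major is a major second; each chord root moves by that interval while the quality stays the same.
D-: root D up a major second → E, giving E-.
A6: root A up a major second → B, giving B6.
F-: root F up a major second → G, giving G-.
E°: root E up a major second → F#, giving F#°.

E- B6 G- F#°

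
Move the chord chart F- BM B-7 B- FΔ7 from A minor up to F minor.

Db- GM G-7 G- DbΔ7

A minor up to F minor is a minor sixth; each chord root moves by that interval while the quality stays the same.
F-: root F up a minor sixth → Db, giving Db-.
BM: root B up a minor sixth → G, giving GM.
B-7: root B up a minor sixth → G, giving G-7.
B-: root B up a minor sixth → G, giving G-.
FΔ7: root F up a minor sixth → Db, giving DbΔ7.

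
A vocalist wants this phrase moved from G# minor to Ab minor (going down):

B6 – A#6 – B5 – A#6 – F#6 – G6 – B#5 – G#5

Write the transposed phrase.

From G# down to Ab is an augmented seventh; apply that to each pitch.
B6 becomes Cb6
A#6 becomes Bb5
B5 becomes Cb5
A#6 becomes Bb5
F#6 becomes Gb5
G6 becomes Abb5
B#5 becomes C5
G#5 becomes Ab4

Cb6 Bb5 Cb5 Bb5 Gb5 Abb5 C5 Ab4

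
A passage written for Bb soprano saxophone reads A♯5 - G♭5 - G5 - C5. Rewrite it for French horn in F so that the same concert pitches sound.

D#6 Cb6 C6 F5

First find concert pitch: the Bb soprano saxophone sounds a major second below written, so A♯5 G♭5 G5 C5 sounds G#5 Fb5 F5 Bb4.
Then write for French horn in F: it sounds a perfect fifth below written, so the part must be a perfect fifth above concert.
G#5 → D#6
Fb5 → Cb6
F5 → C6
Bb4 → F5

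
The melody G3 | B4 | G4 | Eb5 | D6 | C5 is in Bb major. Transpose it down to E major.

Bb major to E major down is a diminished fifth, so every note moves down by that interval.
G3 becomes C#3
B4 becomes E#4
G4 becomes C#4
Eb5 becomes A4
D6 becomes G#5
C5 becomes F#4

C#3 E#4 C#4 A4 G#5 F#4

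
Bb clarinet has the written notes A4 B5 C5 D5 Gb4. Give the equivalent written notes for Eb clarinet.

First find concert pitch: the Bb clarinet sounds a major second below written, so A4 B5 C5 D5 Gb4 sounds G4 A5 Bb4 C5 Fb4.
Then write for Eb clarinet: it sounds a minor third above written, so the part must be a minor third below concert.
G4 → E4
A5 → F#5
Bb4 → G4
C5 → A4
Fb4 → Db4

E4 F#5 G4 A4 Db4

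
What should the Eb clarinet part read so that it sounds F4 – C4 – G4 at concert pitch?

D4 A3 E4

Written C4 sounds as Eb4 on the Eb clarinet, so concert pitches are written a minor third down.
F4 → D4
C4 → A3
G4 → E4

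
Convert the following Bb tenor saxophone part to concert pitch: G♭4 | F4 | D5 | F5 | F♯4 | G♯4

Written C4 on the Bb tenor saxophone sounds as Bb2, a major ninth lower; apply that shift to every note.
Gb4 becomes Fb3
F4 becomes Eb3
D5 becomes C4
F5 becomes Eb4
F#4 becomes E3
G#4 becomes F#3

Fb3 Eb3 C4 Eb4 E3 F#3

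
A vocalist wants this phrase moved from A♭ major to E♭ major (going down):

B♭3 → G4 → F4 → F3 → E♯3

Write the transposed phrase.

A♭ major to E♭ major down is a perfect fourth, so every note moves down by that interval.
Bb3 gives F3
G4 gives D4
F4 gives C4
F3 gives C3
E#3 gives B#2

F3 D4 C4 C3 B#2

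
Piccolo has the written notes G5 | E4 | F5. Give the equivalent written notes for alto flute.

C7 A5 Bb6

First find concert pitch: the piccolo sounds a perfect octave above written, so G5 E4 F5 sounds G6 E5 F6.
Then write for alto flute: it sounds a perfect fourth below written, so the part must be a perfect fourth above concert.
G6 → C7
E5 → A5
F6 → Bb6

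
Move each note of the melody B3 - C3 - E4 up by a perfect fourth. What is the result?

E4 F3 A4

B3 up a perfect fourth is E4.
C3: a fourth up reaches F, and 5 semitones makes it F3.
A perfect fourth up from E4 gives A4.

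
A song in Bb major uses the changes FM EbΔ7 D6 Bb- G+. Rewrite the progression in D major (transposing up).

AM GΔ7 F#6 D- B+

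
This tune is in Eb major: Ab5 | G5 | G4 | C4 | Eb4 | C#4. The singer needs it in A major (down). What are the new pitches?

D5 C#5 C#4 F#3 A3 F##3

Eb major to A major down is a diminished fifth, so every note moves down by that interval.
Ab5 becomes D5
G5 becomes C#5
G4 becomes C#4
C4 becomes F#3
Eb4 becomes A3
C#4 becomes F##3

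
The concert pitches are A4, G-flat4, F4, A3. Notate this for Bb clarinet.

Written C4 sounds as Bb3 on the Bb clarinet, so concert pitches are written a major second up.
A4 to B4
Gb4 to Ab4
F4 to G4
A3 to B3

B4 Ab4 G4 B3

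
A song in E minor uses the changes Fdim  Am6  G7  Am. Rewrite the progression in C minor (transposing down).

E minor down to C minor is a major third; each chord root moves by that interval while the quality stays the same.
Fdim: root F down a major third → Db, giving Dbdim.
Am6: root A down a major third → F, giving Fm6.
G7: root G down a major third → Eb, giving Eb7.
Am: root A down a major third → F, giving Fm.

Dbdim Fm6 Eb7 Fm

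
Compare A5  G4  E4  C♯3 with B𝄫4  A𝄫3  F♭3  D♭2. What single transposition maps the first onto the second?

Take the first pair: A5 → Bbb4. A to B spans 7 letter names, so the interval is some kind of seventh.
Bbb4 to A5 is 12 semitones, which makes it an augmented seventh; the second version is lower, so the direction is down.
Checking another pair — C#3 → Db2 — gives the same interval.

down an augmented seventh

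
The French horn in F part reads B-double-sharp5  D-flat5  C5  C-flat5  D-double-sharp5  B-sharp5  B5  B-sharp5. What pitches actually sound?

Written C4 on the French horn in F sounds as F3, a perfect fifth lower; apply that shift to every note.
B##5 becomes E##5
Db5 becomes Gb4
C5 becomes F4
Cb5 becomes Fb4
D##5 becomes G##4
B#5 becomes E#5
B5 becomes E5
B#5 becomes E#5

E##5 Gb4 F4 Fb4 G##4 E#5 E5 E#5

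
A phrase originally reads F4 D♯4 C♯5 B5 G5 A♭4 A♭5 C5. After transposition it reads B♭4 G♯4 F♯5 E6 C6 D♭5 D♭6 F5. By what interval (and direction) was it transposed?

up a perfect fourth

From F4 to Bb4 is 4 letter names — a fourth of some quality.
F4 to Bb4 is 5 semitones, which makes it a perfect fourth; the second version is higher, so the direction is up.
Checking another pair — C5 → F5 — gives the same interval.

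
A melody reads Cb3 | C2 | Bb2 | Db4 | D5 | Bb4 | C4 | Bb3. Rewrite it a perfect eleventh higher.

Fb4 F3 Eb4 Gb5 G6 Eb6 F5 Eb5

Cb3 up a perfect eleventh is Fb4.
A perfect eleventh up from C2 gives F3.
Bb2 up a perfect eleventh is Eb4.
A perfect eleventh up from Db4 gives Gb5.
A perfect eleventh up from D5 gives G6.
A perfect eleventh up from Bb4 gives Eb6.
A perfect eleventh up from C4 gives F5.
A perfect eleventh up from Bb3 gives Eb5.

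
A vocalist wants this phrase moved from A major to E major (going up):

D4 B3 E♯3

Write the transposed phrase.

A major to E major up is a perfect fifth, so every note moves up by that interval.
D4 becomes A4
B3 becomes F#4
E#3 becomes B#3

A4 F#4 B#3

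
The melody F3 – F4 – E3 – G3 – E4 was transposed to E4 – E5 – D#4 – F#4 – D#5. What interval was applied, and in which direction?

From F3 to E4 is 7 letter names — a seventh of some quality.
F3 to E4 is 11 semitones, which makes it a major seventh; the second version is higher, so the direction is up.
Checking another pair — E4 → D#5 — gives the same interval.

up a major seventh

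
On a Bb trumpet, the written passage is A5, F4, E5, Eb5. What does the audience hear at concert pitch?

G5 Eb4 D5 Db5

The Bb trumpet sounds a major second below written, so transpose each written note down a major second.
A5 gives G5
F4 gives Eb4
E5 gives D5
Eb5 gives Db5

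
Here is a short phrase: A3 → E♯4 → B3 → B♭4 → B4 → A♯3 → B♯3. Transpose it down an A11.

Eb2 B2 F2 Fb3 F3 E2 F#2

A3 becomes Eb2
E#4 becomes B2
B3 becomes F2
Bb4 becomes Fb3
B4 becomes F3
A#3 becomes E2
B#3 becomes F#2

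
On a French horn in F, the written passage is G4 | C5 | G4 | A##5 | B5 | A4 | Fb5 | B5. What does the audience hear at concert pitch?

Written C4 on the French horn in F sounds as F3, a perfect fifth lower; apply that shift to every note.
G4 -> C4
C5 -> F4
G4 -> C4
A##5 -> D##5
B5 -> E5
A4 -> D4
Fb5 -> Bbb4
B5 -> E5

C4 F4 C4 D##5 E5 D4 Bbb4 E5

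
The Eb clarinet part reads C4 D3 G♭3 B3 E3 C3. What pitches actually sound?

Eb4 F3 Bbb3 D4 G3 Eb3

The Eb clarinet sounds a minor third above written, so transpose each written note up a minor third.
C4 to Eb4
D3 to F3
Gb3 to Bbb3
B3 to D4
E3 to G3
C3 to Eb3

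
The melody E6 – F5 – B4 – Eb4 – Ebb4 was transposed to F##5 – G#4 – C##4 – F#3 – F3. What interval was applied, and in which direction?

down a diminished seventh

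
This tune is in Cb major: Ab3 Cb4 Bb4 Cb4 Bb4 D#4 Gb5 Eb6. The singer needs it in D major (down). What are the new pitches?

Cb major to D major down is a diminished seventh, so every note moves down by that interval.
Ab3 to B2
Cb4 to D3
Bb4 to C#4
Cb4 to D3
Bb4 to C#4
D#4 to E##3
Gb5 to A4
Eb6 to F#5

B2 D3 C#4 D3 C#4 E##3 A4 F#5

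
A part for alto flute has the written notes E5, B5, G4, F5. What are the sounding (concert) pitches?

B4 F#5 D4 C5

The alto flute sounds a perfect fourth below written, so transpose each written note down a perfect fourth.
E5 to B4
B5 to F#5
G4 to D4
F5 to C5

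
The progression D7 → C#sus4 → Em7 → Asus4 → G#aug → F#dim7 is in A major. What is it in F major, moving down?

Bb7 Asus4 Cm7 Fsus4 Eaug Ddim7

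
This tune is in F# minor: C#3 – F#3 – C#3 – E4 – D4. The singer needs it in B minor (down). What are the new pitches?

From F# down to B is a perfect fifth; apply that to each pitch.
C#3 gives F#2
F#3 gives B2
C#3 gives F#2
E4 gives A3
D4 gives G3

F#2 B2 F#2 A3 G3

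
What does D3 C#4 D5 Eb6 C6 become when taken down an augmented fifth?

An augmented fifth down from D3 gives Gb2.
C#4: a fifth down reaches F, and 8 semitones makes it F3.
D5 down an augmented fifth is Gb4.
An augmented fifth down from Eb6 gives Abb5.
C6: a fifth down reaches F, and 8 semitones makes it Fb5.

Gb2 F3 Gb4 Abb5 Fb5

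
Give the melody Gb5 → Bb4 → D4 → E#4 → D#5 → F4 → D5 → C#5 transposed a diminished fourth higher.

A diminished fourth up from Gb5 gives Cbb6.
Bb4 up a diminished fourth is Ebb5.
D4 up a diminished fourth is Gb4.
E#4 up a diminished fourth is A4.
A diminished fourth up from D#5 gives G5.
A diminished fourth up from F4 gives Bbb4.
D5 up a diminished fourth is Gb5.
A diminished fourth up from C#5 gives F5.

Cbb6 Ebb5 Gb4 A4 G5 Bbb4 Gb5 F5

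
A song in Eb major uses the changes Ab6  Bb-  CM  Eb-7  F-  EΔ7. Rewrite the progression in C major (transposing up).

Eb major up to C major is a major sixth; each chord root moves by that interval while the quality stays the same.
Ab6: root Ab up a major sixth → F, giving F6.
Bb-: root Bb up a major sixth → G, giving G-.
CM: root C up a major sixth → A, giving AM.
Eb-7: root Eb up a major sixth → C, giving C-7.
F-: root F up a major sixth → D, giving D-.
EΔ7: root E up a major sixth → C#, giving C#Δ7.

F6 G- AM C-7 D- C#Δ7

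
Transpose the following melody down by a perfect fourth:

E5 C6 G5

B4 G5 D5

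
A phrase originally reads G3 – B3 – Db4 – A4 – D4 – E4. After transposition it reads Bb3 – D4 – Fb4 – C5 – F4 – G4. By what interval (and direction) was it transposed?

Take the first pair: G3 → Bb3. G to B spans 3 letter names, so the interval is some kind of third.
G3 to Bb3 is 3 semitones, which makes it a minor third; the second version is higher, so the direction is up.
Checking another pair — E4 → G4 — gives the same interval.

up a minor third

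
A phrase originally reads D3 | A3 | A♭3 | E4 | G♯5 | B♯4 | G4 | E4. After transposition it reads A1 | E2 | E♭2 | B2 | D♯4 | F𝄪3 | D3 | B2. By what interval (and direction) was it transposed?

down a perfect eleventh

From D3 to A1 is 11 letter names — an eleventh of some quality.
A1 to D3 is 17 semitones, which makes it a perfect eleventh; the second version is lower, so the direction is down.
Checking another pair — E4 → B2 — gives the same interval.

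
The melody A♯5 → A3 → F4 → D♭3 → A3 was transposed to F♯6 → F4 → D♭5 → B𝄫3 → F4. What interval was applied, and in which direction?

From A#5 to F#6 is 6 letter names — a sixth of some quality.
A#5 to F#6 is 8 semitones, which makes it a minor sixth; the second version is higher, so the direction is up.
Checking another pair — A3 → F4 — gives the same interval.

up a minor sixth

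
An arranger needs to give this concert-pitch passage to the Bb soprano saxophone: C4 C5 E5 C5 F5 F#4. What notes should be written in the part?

D4 D5 F#5 D5 G5 G#4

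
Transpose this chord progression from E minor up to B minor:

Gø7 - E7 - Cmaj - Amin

Dø7 B7 Gmaj Emin

E minor up to B minor is a perfect fifth; each chord root moves by that interval while the quality stays the same.
Gø7: root G up a perfect fifth → D, giving Dø7.
E7: root E up a perfect fifth → B, giving B7.
Cmaj: root C up a perfect fifth → G, giving Gmaj.
Amin: root A up a perfect fifth → E, giving Emin.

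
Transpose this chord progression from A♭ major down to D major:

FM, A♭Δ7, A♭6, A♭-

BM DΔ7 D6 D-

A♭ major down to D major is a diminished fifth; each chord root moves by that interval while the quality stays the same.
FM: root F down a diminished fifth → B, giving BM.
A♭Δ7: root A♭ down a diminished fifth → D, giving DΔ7.
A♭6: root A♭ down a diminished fifth → D, giving D6.
A♭-: root A♭ down a diminished fifth → D, giving D-.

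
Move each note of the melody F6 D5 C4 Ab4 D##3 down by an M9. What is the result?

Eb5 C4 Bb2 Gb3 C##2

F6 to Eb5
D5 to C4
C4 to Bb2
Ab4 to Gb3
D##3 to C##2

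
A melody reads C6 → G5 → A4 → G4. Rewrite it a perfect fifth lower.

C6 -> F5
G5 -> C5
A4 -> D4
G4 -> C4

F5 C5 D4 C4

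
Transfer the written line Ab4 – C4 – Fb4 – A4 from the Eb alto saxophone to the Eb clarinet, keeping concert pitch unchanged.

First find concert pitch: the Eb alto saxophone sounds a major sixth below written, so Ab4 C4 Fb4 A4 sounds Cb4 Eb3 Abb3 C4.
Then write for Eb clarinet: it sounds a minor third above written, so the part must be a minor third below concert.
Cb4 → Ab3
Eb3 → C3
Abb3 → Fb3
C4 → A3

Ab3 C3 Fb3 A3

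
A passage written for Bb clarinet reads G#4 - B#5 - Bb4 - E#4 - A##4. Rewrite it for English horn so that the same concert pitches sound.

C#5 E#6 Eb5 A#4 D##5

First find concert pitch: the Bb clarinet sounds a major second below written, so G#4 B#5 Bb4 E#4 A##4 sounds F#4 A#5 Ab4 D#4 G##4.
Then write for English horn: it sounds a perfect fifth below written, so the part must be a perfect fifth above concert.
F#4 → C#5
A#5 → E#6
Ab4 → Eb5
D#4 → A#4
G##4 → D##5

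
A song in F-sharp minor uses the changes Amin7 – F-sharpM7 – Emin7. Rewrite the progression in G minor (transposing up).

F-sharp minor up to G minor is a minor second; each chord root moves by that interval while the quality stays the same.
Amin7: root A up a minor second → Bb, giving Bbmin7.
F-sharpM7: root F-sharp up a minor second → G, giving GM7.
Emin7: root E up a minor second → F, giving Fmin7.

Bbmin7 GM7 Fmin7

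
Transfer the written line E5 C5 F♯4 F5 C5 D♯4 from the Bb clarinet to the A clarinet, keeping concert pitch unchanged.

F5 Db5 G4 Gb5 Db5 E4

First find concert pitch: the Bb clarinet sounds a major second below written, so E5 C5 F♯4 F5 C5 D♯4 sounds D5 Bb4 E4 Eb5 Bb4 C#4.
Then write for A clarinet: it sounds a minor third below written, so the part must be a minor third above concert.
D5 → F5
Bb4 → Db5
E4 → G4
Eb5 → Gb5
Bb4 → Db5
C#4 → E4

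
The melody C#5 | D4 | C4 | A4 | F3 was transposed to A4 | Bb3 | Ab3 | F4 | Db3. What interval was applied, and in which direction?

down a major third

From C#5 to A4 is 3 letter names — a third of some quality.
A4 to C#5 is 4 semitones, which makes it a major third; the second version is lower, so the direction is down.
Checking another pair — F3 → Db3 — gives the same interval.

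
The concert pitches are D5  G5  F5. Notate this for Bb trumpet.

E5 A5 G5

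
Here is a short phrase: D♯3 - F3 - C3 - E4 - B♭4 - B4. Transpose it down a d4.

D#3 gives A##2
F3 gives C#3
C3 gives G#2
E4 gives B#3
Bb4 gives F#4
B4 gives F##4

A##2 C#3 G#2 B#3 F#4 F##4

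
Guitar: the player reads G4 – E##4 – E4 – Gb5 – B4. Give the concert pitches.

G3 E##3 E3 Gb4 B3

Written C4 on the guitar sounds as C3, a perfect octave lower; apply that shift to every note.
G4 gives G3
E##4 gives E##3
E4 gives E3
Gb5 gives Gb4
B4 gives B3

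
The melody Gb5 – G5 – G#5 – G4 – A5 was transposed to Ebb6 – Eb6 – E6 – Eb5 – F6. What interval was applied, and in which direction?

up a minor sixth

From Gb5 to Ebb6 is 6 letter names — a sixth of some quality.
Gb5 to Ebb6 is 8 semitones, which makes it a minor sixth; the second version is higher, so the direction is up.
Checking another pair — A5 → F6 — gives the same interval.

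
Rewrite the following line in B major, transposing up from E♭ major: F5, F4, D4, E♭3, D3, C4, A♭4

C#6 C#5 A#4 B3 A#3 G#4 E5

From E♭ up to B is an augmented fifth; apply that to each pitch.
F5 gives C#6
F4 gives C#5
D4 gives A#4
Eb3 gives B3
D3 gives A#3
C4 gives G#4
Ab4 gives E5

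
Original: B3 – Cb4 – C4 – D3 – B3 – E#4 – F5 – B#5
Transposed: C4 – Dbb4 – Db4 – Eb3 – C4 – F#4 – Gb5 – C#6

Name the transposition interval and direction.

up a minor second

From B3 to C4 is 2 letter names — a second of some quality.
B3 to C4 is 1 semitone, which makes it a minor second; the second version is higher, so the direction is up.
Checking another pair — B#5 → C#6 — gives the same interval.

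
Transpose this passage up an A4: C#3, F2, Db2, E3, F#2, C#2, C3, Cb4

C#3 becomes F##3
F2 becomes B2
Db2 becomes G2
E3 becomes A#3
F#2 becomes B#2
C#2 becomes F##2
C3 becomes F#3
Cb4 becomes F4

F##3 B2 G2 A#3 B#2 F##2 F#3 F4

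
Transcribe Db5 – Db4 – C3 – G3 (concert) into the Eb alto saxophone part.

Bb5 Bb4 A3 E4

The Eb alto saxophone sounds a major sixth below written, so the written part must be a major sixth above concert — transpose each note up.
Db5 -> Bb5
Db4 -> Bb4
C3 -> A3
G3 -> E4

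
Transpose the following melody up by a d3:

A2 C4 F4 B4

Cb3 Ebb4 Abb4 Db5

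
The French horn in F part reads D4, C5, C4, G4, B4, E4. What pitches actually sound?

G3 F4 F3 C4 E4 A3

The French horn in F sounds a perfect fifth below written, so transpose each written note down a perfect fifth.
D4 → G3
C5 → F4
C4 → F3
G4 → C4
B4 → E4
E4 → A3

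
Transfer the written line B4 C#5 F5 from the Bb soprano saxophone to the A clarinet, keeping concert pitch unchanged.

C5 D5 Gb5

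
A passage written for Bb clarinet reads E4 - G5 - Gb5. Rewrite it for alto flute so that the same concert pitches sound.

First find concert pitch: the Bb clarinet sounds a major second below written, so E4 G5 Gb5 sounds D4 F5 Fb5.
Then write for alto flute: it sounds a perfect fourth below written, so the part must be a perfect fourth above concert.
D4 → G4
F5 → Bb5
Fb5 → Bbb5

G4 Bb5 Bbb5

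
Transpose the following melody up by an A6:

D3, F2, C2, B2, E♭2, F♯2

B#3 D#3 A#2 G##3 C#3 D##3

D3 -> B#3
F2 -> D#3
C2 -> A#2
B2 -> G##3
Eb2 -> C#3
F#2 -> D##3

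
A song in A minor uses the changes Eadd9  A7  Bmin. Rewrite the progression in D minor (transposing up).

A minor up to D minor is a perfect fourth; each chord root moves by that interval while the quality stays the same.
Eadd9: root E up a perfect fourth → A, giving Aadd9.
A7: root A up a perfect fourth → D, giving D7.
Bmin: root B up a perfect fourth → E, giving Emin.

Aadd9 D7 Emin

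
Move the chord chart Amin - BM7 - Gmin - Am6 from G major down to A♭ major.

Bbmin CM7 Abmin Bbm6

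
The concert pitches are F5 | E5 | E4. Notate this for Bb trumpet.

Written C4 sounds as Bb3 on the Bb trumpet, so concert pitches are written a major second up.
F5 to G5
E5 to F#5
E4 to F#4

G5 F#5 F#4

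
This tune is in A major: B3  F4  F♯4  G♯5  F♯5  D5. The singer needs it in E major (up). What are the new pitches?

F#4 C5 C#5 D#6 C#6 A5

A major to E major up is a perfect fifth, so every note moves up by that interval.
B3 to F#4
F4 to C5
F#4 to C#5
G#5 to D#6
F#5 to C#6
D5 to A5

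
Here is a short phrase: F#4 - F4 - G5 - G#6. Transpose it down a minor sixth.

F#4 → A#3
F4 → A3
G5 → B4
G#6 → B#5

A#3 A3 B4 B#5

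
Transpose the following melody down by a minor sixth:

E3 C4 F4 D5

E3 -> G#2
C4 -> E3
F4 -> A3
D5 -> F#4

G#2 E3 A3 F#4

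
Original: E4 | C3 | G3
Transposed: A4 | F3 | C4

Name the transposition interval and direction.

up a perfect fourth

From E4 to A4 is 4 letter names — a fourth of some quality.
E4 to A4 is 5 semitones, which makes it a perfect fourth; the second version is higher, so the direction is up.
Checking another pair — G3 → C4 — gives the same interval.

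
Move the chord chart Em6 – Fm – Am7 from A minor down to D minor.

A minor down to D minor is a perfect fifth; each chord root moves by that interval while the quality stays the same.
Em6: root E down a perfect fifth → A, giving Am6.
Fm: root F down a perfect fifth → Bb, giving Bbm.
Am7: root A down a perfect fifth → D, giving Dm7.

Am6 Bbm Dm7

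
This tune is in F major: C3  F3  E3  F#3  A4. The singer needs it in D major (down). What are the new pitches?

A2 D3 C#3 D#3 F#4

F major to D major down is a minor third, so every note moves down by that interval.
C3 -> A2
F3 -> D3
E3 -> C#3
F#3 -> D#3
A4 -> F#4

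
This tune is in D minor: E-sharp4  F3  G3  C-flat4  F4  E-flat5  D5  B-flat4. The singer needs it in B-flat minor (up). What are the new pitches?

D minor to B-flat minor up is a minor sixth, so every note moves up by that interval.
E#4 gives C#5
F3 gives Db4
G3 gives Eb4
Cb4 gives Abb4
F4 gives Db5
Eb5 gives Cb6
D5 gives Bb5
Bb4 gives Gb5

C#5 Db4 Eb4 Abb4 Db5 Cb6 Bb5 Gb5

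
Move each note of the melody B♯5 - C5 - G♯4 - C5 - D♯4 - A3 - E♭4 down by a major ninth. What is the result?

B#5 to A#4
C5 to Bb3
G#4 to F#3
C5 to Bb3
D#4 to C#3
A3 to G2
Eb4 to Db3

A#4 Bb3 F#3 Bb3 C#3 G2 Db3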